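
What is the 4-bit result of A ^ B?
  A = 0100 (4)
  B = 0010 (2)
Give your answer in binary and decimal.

Apply ^ to each column (1 where bits differ):
  0100
^ 0010
------
  0110

Answer: 0110 (6)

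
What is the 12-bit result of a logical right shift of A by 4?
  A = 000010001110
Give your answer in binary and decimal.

Logical shift right by 4: drop the bottom 4 bit(s), prepend 4 zero(s) on the left.
  000010001110  ->  keep [00001000], discard [1110], prepend 0000
= 000000001000

Answer: 000000001000 (8)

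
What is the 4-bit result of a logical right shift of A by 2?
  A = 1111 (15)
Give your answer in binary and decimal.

Logical shift right by 2: drop the bottom 2 bit(s), prepend 2 zero(s) on the left.
  1111  ->  keep [11], discard [11], prepend 00
= 0011

Answer: 0011 (3)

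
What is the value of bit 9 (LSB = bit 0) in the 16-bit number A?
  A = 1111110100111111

Bit 9 is the 10th from the right.
  1111110100111111
        ^
That bit is 0.

Answer: 0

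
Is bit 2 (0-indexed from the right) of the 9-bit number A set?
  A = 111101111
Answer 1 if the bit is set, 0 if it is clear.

Bit 2 is the 3rd from the right.
  111101111
        ^
That bit is 1.

Answer: 1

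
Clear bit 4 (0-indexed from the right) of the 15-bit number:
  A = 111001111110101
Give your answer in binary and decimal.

Mask = ~(1 << 4) = 111111111101111
Bit 4 of A is 1, so AND-ing with the mask clears it to 0.
  111001111110101
& 111111111101111
-----------------
  111001111100101

Answer: 111001111100101 (29669)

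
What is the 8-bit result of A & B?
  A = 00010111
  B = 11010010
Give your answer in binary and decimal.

Apply & to each column (1 only where both bits are 1):
  00010111
& 11010010
----------
  00010010

Answer: 00010010 (18)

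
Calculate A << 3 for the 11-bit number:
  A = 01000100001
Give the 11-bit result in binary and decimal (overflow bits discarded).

Shift left by 3: drop the top 3 bit(s), append 3 zero(s) on the right.
  01000100001  ->  discard [010], keep [00100001], append 000
= 00100001000

Answer: 00100001000 (264)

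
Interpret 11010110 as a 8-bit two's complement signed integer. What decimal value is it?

MSB is 1, so the value is negative. Find the magnitude:
1. Invert bits:  00101001
2. Add 1:        00101010  = 42
3. Apply sign:   -42

Answer: -42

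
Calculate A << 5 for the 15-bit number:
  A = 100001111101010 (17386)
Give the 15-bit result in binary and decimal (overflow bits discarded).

Shift left by 5: drop the top 5 bit(s), append 5 zero(s) on the right.
  100001111101010  ->  discard [10000], keep [1111101010], append 00000
= 111110101000000

Answer: 111110101000000 (32064)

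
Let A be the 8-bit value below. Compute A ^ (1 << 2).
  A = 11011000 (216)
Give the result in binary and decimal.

Mask = 1 << 2 = 00000100
Bit 2 of A is 0; XOR with the mask flips it to 1.
  11011000
^ 00000100
----------
  11011100

Answer: 11011100 (220)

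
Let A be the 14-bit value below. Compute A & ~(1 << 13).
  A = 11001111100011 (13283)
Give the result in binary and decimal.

Mask = ~(1 << 13) = 01111111111111
Bit 13 of A is 1, so AND-ing with the mask clears it to 0.
  11001111100011
& 01111111111111
----------------
  01001111100011

Answer: 01001111100011 (5091)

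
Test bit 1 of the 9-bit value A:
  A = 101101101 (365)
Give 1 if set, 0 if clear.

Bit 1 is the 2nd from the right.
  101101101
         ^
That bit is 0.

Answer: 0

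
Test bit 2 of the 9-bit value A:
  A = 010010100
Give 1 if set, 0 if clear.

Bit 2 is the 3rd from the right.
  010010100
        ^
That bit is 1.

Answer: 1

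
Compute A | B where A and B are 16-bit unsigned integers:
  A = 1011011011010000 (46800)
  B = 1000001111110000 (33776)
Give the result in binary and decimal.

Apply | to each column (1 where either bit is 1):
  1011011011010000
| 1000001111110000
------------------
  1011011111110000

Answer: 1011011111110000 (47088)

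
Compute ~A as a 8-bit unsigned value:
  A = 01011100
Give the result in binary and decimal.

Flip each bit (0->1, 1->0):
  01011100
  10100011

Answer: 10100011 (163)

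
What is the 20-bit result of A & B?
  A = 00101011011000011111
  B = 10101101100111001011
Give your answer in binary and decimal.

Apply & to each column (1 only where both bits are 1):
  00101011011000011111
& 10101101100111001011
----------------------
  00101001000000001011

Answer: 00101001000000001011 (167947)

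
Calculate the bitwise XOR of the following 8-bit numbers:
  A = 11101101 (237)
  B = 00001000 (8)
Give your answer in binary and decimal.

Apply ^ to each column (1 where bits differ):
  11101101
^ 00001000
----------
  11100101

Answer: 11100101 (229)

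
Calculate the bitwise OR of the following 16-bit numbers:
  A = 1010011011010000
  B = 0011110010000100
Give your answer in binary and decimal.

Apply | to each column (1 where either bit is 1):
  1010011011010000
| 0011110010000100
------------------
  1011111011010100

Answer: 1011111011010100 (48852)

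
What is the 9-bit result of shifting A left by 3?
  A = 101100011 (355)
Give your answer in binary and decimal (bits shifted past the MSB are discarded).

Shift left by 3: drop the top 3 bit(s), append 3 zero(s) on the right.
  101100011  ->  discard [101], keep [100011], append 000
= 100011000

Answer: 100011000 (280)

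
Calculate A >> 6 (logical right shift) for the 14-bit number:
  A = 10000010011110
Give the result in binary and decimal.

Logical shift right by 6: drop the bottom 6 bit(s), prepend 6 zero(s) on the left.
  10000010011110  ->  keep [10000010], discard [011110], prepend 000000
= 00000010000010

Answer: 00000010000010 (130)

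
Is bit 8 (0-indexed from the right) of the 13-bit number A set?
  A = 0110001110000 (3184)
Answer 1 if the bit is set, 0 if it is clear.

Bit 8 is the 9th from the right.
  0110001110000
      ^
That bit is 0.

Answer: 0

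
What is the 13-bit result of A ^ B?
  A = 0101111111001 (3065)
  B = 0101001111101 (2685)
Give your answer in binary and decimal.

Apply ^ to each column (1 where bits differ):
  0101111111001
^ 0101001111101
---------------
  0000110000100

Answer: 0000110000100 (388)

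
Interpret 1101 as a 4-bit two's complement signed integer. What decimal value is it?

MSB is 1, so the value is negative. Find the magnitude:
1. Invert bits:  0010
2. Add 1:        0011  = 3
3. Apply sign:   -3

Answer: -3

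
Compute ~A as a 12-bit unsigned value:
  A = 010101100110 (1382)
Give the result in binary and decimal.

Flip each bit (0->1, 1->0):
  010101100110
  101010011001

Answer: 101010011001 (2713)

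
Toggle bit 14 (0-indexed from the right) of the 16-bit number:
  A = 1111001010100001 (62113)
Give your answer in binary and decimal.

Mask = 1 << 14 = 0100000000000000
Bit 14 of A is 1; XOR with the mask flips it to 0.
  1111001010100001
^ 0100000000000000
------------------
  1011001010100001

Answer: 1011001010100001 (45729)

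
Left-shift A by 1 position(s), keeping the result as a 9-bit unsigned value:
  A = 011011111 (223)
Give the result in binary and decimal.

Shift left by 1: drop the top 1 bit(s), append 1 zero(s) on the right.
  011011111  ->  discard [0], keep [11011111], append 0
= 110111110

Answer: 110111110 (446)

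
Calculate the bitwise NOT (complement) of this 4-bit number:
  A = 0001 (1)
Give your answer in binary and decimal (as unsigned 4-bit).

Flip each bit (0->1, 1->0):
  0001
  1110

Answer: 1110 (14)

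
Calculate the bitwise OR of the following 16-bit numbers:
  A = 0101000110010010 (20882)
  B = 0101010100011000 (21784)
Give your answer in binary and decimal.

Apply | to each column (1 where either bit is 1):
  0101000110010010
| 0101010100011000
------------------
  0101010110011010

Answer: 0101010110011010 (21914)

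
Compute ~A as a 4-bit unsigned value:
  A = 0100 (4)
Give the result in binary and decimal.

Flip each bit (0->1, 1->0):
  0100
  1011

Answer: 1011 (11)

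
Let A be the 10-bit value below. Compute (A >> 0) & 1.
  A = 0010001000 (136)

Bit 0 is the 1st from the right.
  0010001000
           ^
That bit is 0.

Answer: 0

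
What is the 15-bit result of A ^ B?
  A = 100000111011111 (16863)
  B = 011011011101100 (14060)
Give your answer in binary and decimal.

Apply ^ to each column (1 where bits differ):
  100000111011111
^ 011011011101100
-----------------
  111011100110011

Answer: 111011100110011 (30515)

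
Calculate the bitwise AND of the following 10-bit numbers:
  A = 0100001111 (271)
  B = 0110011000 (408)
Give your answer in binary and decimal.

Apply & to each column (1 only where both bits are 1):
  0100001111
& 0110011000
------------
  0100001000

Answer: 0100001000 (264)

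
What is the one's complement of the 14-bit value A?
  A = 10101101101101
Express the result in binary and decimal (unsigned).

Flip each bit (0->1, 1->0):
  10101101101101
  01010010010010

Answer: 01010010010010 (5266)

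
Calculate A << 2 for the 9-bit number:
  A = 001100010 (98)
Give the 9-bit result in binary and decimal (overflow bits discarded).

Shift left by 2: drop the top 2 bit(s), append 2 zero(s) on the right.
  001100010  ->  discard [00], keep [1100010], append 00
= 110001000

Answer: 110001000 (392)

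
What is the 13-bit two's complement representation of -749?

1. Binary of +749:  0001011101101
2. Invert bits:     1110100010010
3. Add 1:           1110100010011

Answer: 1110100010011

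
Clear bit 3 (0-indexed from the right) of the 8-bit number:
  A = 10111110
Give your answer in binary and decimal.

Mask = ~(1 << 3) = 11110111
Bit 3 of A is 1, so AND-ing with the mask clears it to 0.
  10111110
& 11110111
----------
  10110110

Answer: 10110110 (182)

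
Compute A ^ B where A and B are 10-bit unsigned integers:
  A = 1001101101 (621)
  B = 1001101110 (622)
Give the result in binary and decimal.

Apply ^ to each column (1 where bits differ):
  1001101101
^ 1001101110
------------
  0000000011

Answer: 0000000011 (3)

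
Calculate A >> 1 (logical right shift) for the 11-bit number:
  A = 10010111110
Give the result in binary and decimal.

Logical shift right by 1: drop the bottom 1 bit(s), prepend 1 zero(s) on the left.
  10010111110  ->  keep [1001011111], discard [0], prepend 0
= 01001011111

Answer: 01001011111 (607)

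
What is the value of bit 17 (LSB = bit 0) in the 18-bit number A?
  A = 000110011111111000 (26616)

Bit 17 is the 18th from the right.
  000110011111111000
  ^
That bit is 0.

Answer: 0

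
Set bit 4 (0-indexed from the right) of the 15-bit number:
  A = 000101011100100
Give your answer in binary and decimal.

Mask = 1 << 4 = 000000000010000
Bit 4 of A is 0, so OR-ing with the mask flips it to 1.
  000101011100100
| 000000000010000
-----------------
  000101011110100

Answer: 000101011110100 (2804)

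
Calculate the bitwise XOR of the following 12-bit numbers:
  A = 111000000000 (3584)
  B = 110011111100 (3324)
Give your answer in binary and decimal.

Apply ^ to each column (1 where bits differ):
  111000000000
^ 110011111100
--------------
  001011111100

Answer: 001011111100 (764)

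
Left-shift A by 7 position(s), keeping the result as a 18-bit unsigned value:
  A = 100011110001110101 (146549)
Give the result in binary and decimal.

Shift left by 7: drop the top 7 bit(s), append 7 zero(s) on the right.
  100011110001110101  ->  discard [1000111], keep [10001110101], append 0000000
= 100011101010000000

Answer: 100011101010000000 (146048)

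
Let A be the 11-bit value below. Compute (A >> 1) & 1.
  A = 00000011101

Bit 1 is the 2nd from the right.
  00000011101
           ^
That bit is 0.

Answer: 0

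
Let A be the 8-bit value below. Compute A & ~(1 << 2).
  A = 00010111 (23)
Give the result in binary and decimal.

Mask = ~(1 << 2) = 11111011
Bit 2 of A is 1, so AND-ing with the mask clears it to 0.
  00010111
& 11111011
----------
  00010011

Answer: 00010011 (19)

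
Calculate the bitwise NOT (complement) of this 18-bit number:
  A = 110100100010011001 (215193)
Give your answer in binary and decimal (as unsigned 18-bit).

Flip each bit (0->1, 1->0):
  110100100010011001
  001011011101100110

Answer: 001011011101100110 (46950)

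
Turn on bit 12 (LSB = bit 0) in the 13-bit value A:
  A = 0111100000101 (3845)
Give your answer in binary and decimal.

Mask = 1 << 12 = 1000000000000
Bit 12 of A is 0, so OR-ing with the mask flips it to 1.
  0111100000101
| 1000000000000
---------------
  1111100000101

Answer: 1111100000101 (7941)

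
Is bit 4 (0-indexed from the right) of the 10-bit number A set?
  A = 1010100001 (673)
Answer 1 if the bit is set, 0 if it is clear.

Bit 4 is the 5th from the right.
  1010100001
       ^
That bit is 0.

Answer: 0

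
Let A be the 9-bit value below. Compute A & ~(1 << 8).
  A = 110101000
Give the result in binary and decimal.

Mask = ~(1 << 8) = 011111111
Bit 8 of A is 1, so AND-ing with the mask clears it to 0.
  110101000
& 011111111
-----------
  010101000

Answer: 010101000 (168)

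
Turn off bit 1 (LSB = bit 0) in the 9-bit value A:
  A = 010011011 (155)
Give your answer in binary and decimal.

Mask = ~(1 << 1) = 111111101
Bit 1 of A is 1, so AND-ing with the mask clears it to 0.
  010011011
& 111111101
-----------
  010011001

Answer: 010011001 (153)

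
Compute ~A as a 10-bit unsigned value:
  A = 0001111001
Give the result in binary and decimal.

Flip each bit (0->1, 1->0):
  0001111001
  1110000110

Answer: 1110000110 (902)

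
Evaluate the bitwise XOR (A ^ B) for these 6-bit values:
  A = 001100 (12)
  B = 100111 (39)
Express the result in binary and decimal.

Apply ^ to each column (1 where bits differ):
  001100
^ 100111
--------
  101011

Answer: 101011 (43)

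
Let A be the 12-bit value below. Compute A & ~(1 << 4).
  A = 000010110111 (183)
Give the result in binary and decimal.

Mask = ~(1 << 4) = 111111101111
Bit 4 of A is 1, so AND-ing with the mask clears it to 0.
  000010110111
& 111111101111
--------------
  000010100111

Answer: 000010100111 (167)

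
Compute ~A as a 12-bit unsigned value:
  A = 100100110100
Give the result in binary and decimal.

Flip each bit (0->1, 1->0):
  100100110100
  011011001011

Answer: 011011001011 (1739)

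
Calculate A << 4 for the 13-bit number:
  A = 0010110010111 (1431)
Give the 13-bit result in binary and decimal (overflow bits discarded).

Shift left by 4: drop the top 4 bit(s), append 4 zero(s) on the right.
  0010110010111  ->  discard [0010], keep [110010111], append 0000
= 1100101110000

Answer: 1100101110000 (6512)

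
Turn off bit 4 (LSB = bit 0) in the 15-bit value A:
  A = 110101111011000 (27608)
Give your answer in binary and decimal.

Mask = ~(1 << 4) = 111111111101111
Bit 4 of A is 1, so AND-ing with the mask clears it to 0.
  110101111011000
& 111111111101111
-----------------
  110101111001000

Answer: 110101111001000 (27592)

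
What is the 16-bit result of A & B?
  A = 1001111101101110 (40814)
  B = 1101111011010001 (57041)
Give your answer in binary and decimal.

Apply & to each column (1 only where both bits are 1):
  1001111101101110
& 1101111011010001
------------------
  1001111001000000

Answer: 1001111001000000 (40512)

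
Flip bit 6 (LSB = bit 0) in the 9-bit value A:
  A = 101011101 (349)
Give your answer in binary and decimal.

Mask = 1 << 6 = 001000000
Bit 6 of A is 1; XOR with the mask flips it to 0.
  101011101
^ 001000000
-----------
  100011101

Answer: 100011101 (285)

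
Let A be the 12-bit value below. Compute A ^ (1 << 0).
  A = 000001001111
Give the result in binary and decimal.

Mask = 1 << 0 = 000000000001
Bit 0 of A is 1; XOR with the mask flips it to 0.
  000001001111
^ 000000000001
--------------
  000001001110

Answer: 000001001110 (78)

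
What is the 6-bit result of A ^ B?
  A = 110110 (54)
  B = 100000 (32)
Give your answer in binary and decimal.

Apply ^ to each column (1 where bits differ):
  110110
^ 100000
--------
  010110

Answer: 010110 (22)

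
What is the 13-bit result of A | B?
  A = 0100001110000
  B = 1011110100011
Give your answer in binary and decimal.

Apply | to each column (1 where either bit is 1):
  0100001110000
| 1011110100011
---------------
  1111111110011

Answer: 1111111110011 (8179)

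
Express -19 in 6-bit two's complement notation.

1. Binary of +19:  010011
2. Invert bits:     101100
3. Add 1:           101101

Answer: 101101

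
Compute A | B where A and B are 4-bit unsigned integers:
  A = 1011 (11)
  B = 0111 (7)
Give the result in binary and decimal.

Apply | to each column (1 where either bit is 1):
  1011
| 0111
------
  1111

Answer: 1111 (15)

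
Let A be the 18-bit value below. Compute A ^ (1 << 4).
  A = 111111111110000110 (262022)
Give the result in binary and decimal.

Mask = 1 << 4 = 000000000000010000
Bit 4 of A is 0; XOR with the mask flips it to 1.
  111111111110000110
^ 000000000000010000
--------------------
  111111111110010110

Answer: 111111111110010110 (262038)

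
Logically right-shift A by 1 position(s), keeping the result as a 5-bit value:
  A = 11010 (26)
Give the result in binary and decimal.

Logical shift right by 1: drop the bottom 1 bit(s), prepend 1 zero(s) on the left.
  11010  ->  keep [1101], discard [0], prepend 0
= 01101

Answer: 01101 (13)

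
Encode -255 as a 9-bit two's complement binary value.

1. Binary of +255:  011111111
2. Invert bits:     100000000
3. Add 1:           100000001

Answer: 100000001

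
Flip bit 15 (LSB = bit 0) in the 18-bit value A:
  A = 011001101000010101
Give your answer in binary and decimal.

Mask = 1 << 15 = 001000000000000000
Bit 15 of A is 1; XOR with the mask flips it to 0.
  011001101000010101
^ 001000000000000000
--------------------
  010001101000010101

Answer: 010001101000010101 (72213)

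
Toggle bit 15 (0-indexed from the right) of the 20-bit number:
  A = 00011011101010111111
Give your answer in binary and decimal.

Mask = 1 << 15 = 00001000000000000000
Bit 15 of A is 1; XOR with the mask flips it to 0.
  00011011101010111111
^ 00001000000000000000
----------------------
  00010011101010111111

Answer: 00010011101010111111 (80575)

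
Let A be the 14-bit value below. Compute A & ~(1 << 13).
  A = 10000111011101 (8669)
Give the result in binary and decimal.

Mask = ~(1 << 13) = 01111111111111
Bit 13 of A is 1, so AND-ing with the mask clears it to 0.
  10000111011101
& 01111111111111
----------------
  00000111011101

Answer: 00000111011101 (477)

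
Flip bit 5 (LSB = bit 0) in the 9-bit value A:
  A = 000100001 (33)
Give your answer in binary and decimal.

Mask = 1 << 5 = 000100000
Bit 5 of A is 1; XOR with the mask flips it to 0.
  000100001
^ 000100000
-----------
  000000001

Answer: 000000001 (1)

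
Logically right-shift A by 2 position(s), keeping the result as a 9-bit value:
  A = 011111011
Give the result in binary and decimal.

Logical shift right by 2: drop the bottom 2 bit(s), prepend 2 zero(s) on the left.
  011111011  ->  keep [0111110], discard [11], prepend 00
= 000111110

Answer: 000111110 (62)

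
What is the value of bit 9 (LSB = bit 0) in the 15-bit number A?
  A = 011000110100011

Bit 9 is the 10th from the right.
  011000110100011
       ^
That bit is 0.

Answer: 0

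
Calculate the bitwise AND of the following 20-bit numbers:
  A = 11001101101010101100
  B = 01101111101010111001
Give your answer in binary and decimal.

Apply & to each column (1 only where both bits are 1):
  11001101101010101100
& 01101111101010111001
----------------------
  01001101101010101000

Answer: 01001101101010101000 (318120)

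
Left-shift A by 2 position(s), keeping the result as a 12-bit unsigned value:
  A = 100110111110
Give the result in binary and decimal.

Shift left by 2: drop the top 2 bit(s), append 2 zero(s) on the right.
  100110111110  ->  discard [10], keep [0110111110], append 00
= 011011111000

Answer: 011011111000 (1784)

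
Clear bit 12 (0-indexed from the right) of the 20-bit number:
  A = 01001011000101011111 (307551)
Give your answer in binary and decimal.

Mask = ~(1 << 12) = 11111110111111111111
Bit 12 of A is 1, so AND-ing with the mask clears it to 0.
  01001011000101011111
& 11111110111111111111
----------------------
  01001010000101011111

Answer: 01001010000101011111 (303455)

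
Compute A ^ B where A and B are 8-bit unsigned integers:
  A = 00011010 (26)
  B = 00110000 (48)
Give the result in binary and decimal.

Apply ^ to each column (1 where bits differ):
  00011010
^ 00110000
----------
  00101010

Answer: 00101010 (42)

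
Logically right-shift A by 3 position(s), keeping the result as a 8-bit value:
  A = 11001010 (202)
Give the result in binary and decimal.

Logical shift right by 3: drop the bottom 3 bit(s), prepend 3 zero(s) on the left.
  11001010  ->  keep [11001], discard [010], prepend 000
= 00011001

Answer: 00011001 (25)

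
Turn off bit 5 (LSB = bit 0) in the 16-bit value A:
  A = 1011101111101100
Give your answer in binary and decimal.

Mask = ~(1 << 5) = 1111111111011111
Bit 5 of A is 1, so AND-ing with the mask clears it to 0.
  1011101111101100
& 1111111111011111
------------------
  1011101111001100

Answer: 1011101111001100 (48076)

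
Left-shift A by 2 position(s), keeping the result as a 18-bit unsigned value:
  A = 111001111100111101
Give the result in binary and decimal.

Shift left by 2: drop the top 2 bit(s), append 2 zero(s) on the right.
  111001111100111101  ->  discard [11], keep [1001111100111101], append 00
= 100111110011110100

Answer: 100111110011110100 (163060)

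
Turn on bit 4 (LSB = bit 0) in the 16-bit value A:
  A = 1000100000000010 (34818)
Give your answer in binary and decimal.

Mask = 1 << 4 = 0000000000010000
Bit 4 of A is 0, so OR-ing with the mask flips it to 1.
  1000100000000010
| 0000000000010000
------------------
  1000100000010010

Answer: 1000100000010010 (34834)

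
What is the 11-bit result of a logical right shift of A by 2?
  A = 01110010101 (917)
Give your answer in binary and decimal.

Logical shift right by 2: drop the bottom 2 bit(s), prepend 2 zero(s) on the left.
  01110010101  ->  keep [011100101], discard [01], prepend 00
= 00011100101

Answer: 00011100101 (229)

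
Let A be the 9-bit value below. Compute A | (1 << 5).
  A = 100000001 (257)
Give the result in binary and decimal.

Mask = 1 << 5 = 000100000
Bit 5 of A is 0, so OR-ing with the mask flips it to 1.
  100000001
| 000100000
-----------
  100100001

Answer: 100100001 (289)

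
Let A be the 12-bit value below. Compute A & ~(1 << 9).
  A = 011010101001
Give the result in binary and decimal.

Mask = ~(1 << 9) = 110111111111
Bit 9 of A is 1, so AND-ing with the mask clears it to 0.
  011010101001
& 110111111111
--------------
  010010101001

Answer: 010010101001 (1193)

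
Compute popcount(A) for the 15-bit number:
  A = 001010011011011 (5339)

001010011011011
1-bits at positions (from bit 0 = LSB): 0, 1, 3, 4, 6, 7, 10, 12
Count = 8

Answer: 8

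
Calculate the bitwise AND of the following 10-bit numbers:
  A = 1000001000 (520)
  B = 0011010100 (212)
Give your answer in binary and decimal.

Apply & to each column (1 only where both bits are 1):
  1000001000
& 0011010100
------------
  0000000000

Answer: 0000000000 (0)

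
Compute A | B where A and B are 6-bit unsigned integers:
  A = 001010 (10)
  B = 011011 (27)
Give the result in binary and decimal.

Apply | to each column (1 where either bit is 1):
  001010
| 011011
--------
  011011

Answer: 011011 (27)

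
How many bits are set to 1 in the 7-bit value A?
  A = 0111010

0111010
1-bits at positions (from bit 0 = LSB): 1, 3, 4, 5
Count = 4

Answer: 4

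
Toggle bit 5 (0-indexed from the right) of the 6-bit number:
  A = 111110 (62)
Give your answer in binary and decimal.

Mask = 1 << 5 = 100000
Bit 5 of A is 1; XOR with the mask flips it to 0.
  111110
^ 100000
--------
  011110

Answer: 011110 (30)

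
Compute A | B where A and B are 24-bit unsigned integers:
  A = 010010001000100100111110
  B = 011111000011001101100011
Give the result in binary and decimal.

Apply | to each column (1 where either bit is 1):
  010010001000100100111110
| 011111000011001101100011
--------------------------
  011111001011101101111111

Answer: 011111001011101101111111 (8174463)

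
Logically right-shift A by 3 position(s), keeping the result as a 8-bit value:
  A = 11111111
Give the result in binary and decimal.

Logical shift right by 3: drop the bottom 3 bit(s), prepend 3 zero(s) on the left.
  11111111  ->  keep [11111], discard [111], prepend 000
= 00011111

Answer: 00011111 (31)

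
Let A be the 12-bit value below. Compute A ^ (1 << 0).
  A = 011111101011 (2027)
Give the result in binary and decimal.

Mask = 1 << 0 = 000000000001
Bit 0 of A is 1; XOR with the mask flips it to 0.
  011111101011
^ 000000000001
--------------
  011111101010

Answer: 011111101010 (2026)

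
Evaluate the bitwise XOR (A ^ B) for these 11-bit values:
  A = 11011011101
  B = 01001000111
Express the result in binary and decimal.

Apply ^ to each column (1 where bits differ):
  11011011101
^ 01001000111
-------------
  10010011010

Answer: 10010011010 (1178)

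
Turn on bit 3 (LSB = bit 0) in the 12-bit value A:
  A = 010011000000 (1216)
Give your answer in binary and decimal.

Mask = 1 << 3 = 000000001000
Bit 3 of A is 0, so OR-ing with the mask flips it to 1.
  010011000000
| 000000001000
--------------
  010011001000

Answer: 010011001000 (1224)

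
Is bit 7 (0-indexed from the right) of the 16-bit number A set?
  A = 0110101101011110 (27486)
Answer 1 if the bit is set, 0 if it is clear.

Bit 7 is the 8th from the right.
  0110101101011110
          ^
That bit is 0.

Answer: 0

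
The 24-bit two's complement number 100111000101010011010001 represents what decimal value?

MSB is 1, so the value is negative. Find the magnitude:
1. Invert bits:  011000111010101100101110
2. Add 1:        011000111010101100101111  = 6531887
3. Apply sign:   -6531887

Answer: -6531887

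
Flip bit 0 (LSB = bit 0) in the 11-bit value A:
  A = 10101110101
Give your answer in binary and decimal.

Mask = 1 << 0 = 00000000001
Bit 0 of A is 1; XOR with the mask flips it to 0.
  10101110101
^ 00000000001
-------------
  10101110100

Answer: 10101110100 (1396)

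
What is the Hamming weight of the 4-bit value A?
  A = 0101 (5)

0101
1-bits at positions (from bit 0 = LSB): 0, 2
Count = 2

Answer: 2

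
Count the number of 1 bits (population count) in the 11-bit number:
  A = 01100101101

01100101101
1-bits at positions (from bit 0 = LSB): 0, 2, 3, 5, 8, 9
Count = 6

Answer: 6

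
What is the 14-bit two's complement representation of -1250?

1. Binary of +1250:  00010011100010
2. Invert bits:     11101100011101
3. Add 1:           11101100011110

Answer: 11101100011110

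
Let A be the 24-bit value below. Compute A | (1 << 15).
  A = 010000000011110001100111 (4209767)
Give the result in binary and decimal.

Mask = 1 << 15 = 000000001000000000000000
Bit 15 of A is 0, so OR-ing with the mask flips it to 1.
  010000000011110001100111
| 000000001000000000000000
--------------------------
  010000001011110001100111

Answer: 010000001011110001100111 (4242535)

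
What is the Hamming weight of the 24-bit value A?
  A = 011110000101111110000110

011110000101111110000110
1-bits at positions (from bit 0 = LSB): 1, 2, 7, 8, 9, 10, 11, 12, 14, 19, 20, 21, 22
Count = 13

Answer: 13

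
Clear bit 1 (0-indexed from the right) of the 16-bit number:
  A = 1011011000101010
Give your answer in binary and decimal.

Mask = ~(1 << 1) = 1111111111111101
Bit 1 of A is 1, so AND-ing with the mask clears it to 0.
  1011011000101010
& 1111111111111101
------------------
  1011011000101000

Answer: 1011011000101000 (46632)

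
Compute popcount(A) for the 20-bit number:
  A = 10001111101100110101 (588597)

10001111101100110101
1-bits at positions (from bit 0 = LSB): 0, 2, 4, 5, 8, 9, 11, 12, 13, 14, 15, 19
Count = 12

Answer: 12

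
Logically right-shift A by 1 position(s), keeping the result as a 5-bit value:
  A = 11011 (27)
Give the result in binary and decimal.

Logical shift right by 1: drop the bottom 1 bit(s), prepend 1 zero(s) on the left.
  11011  ->  keep [1101], discard [1], prepend 0
= 01101

Answer: 01101 (13)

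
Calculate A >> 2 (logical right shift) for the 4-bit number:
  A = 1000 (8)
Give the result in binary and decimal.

Logical shift right by 2: drop the bottom 2 bit(s), prepend 2 zero(s) on the left.
  1000  ->  keep [10], discard [00], prepend 00
= 0010

Answer: 0010 (2)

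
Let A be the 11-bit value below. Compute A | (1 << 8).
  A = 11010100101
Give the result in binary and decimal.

Mask = 1 << 8 = 00100000000
Bit 8 of A is 0, so OR-ing with the mask flips it to 1.
  11010100101
| 00100000000
-------------
  11110100101

Answer: 11110100101 (1957)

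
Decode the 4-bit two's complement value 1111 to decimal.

MSB is 1, so the value is negative. Find the magnitude:
1. Invert bits:  0000
2. Add 1:        0001  = 1
3. Apply sign:   -1

Answer: -1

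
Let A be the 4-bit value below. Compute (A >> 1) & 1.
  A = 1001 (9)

Bit 1 is the 2nd from the right.
  1001
    ^
That bit is 0.

Answer: 0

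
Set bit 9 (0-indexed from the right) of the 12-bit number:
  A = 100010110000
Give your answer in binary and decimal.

Mask = 1 << 9 = 001000000000
Bit 9 of A is 0, so OR-ing with the mask flips it to 1.
  100010110000
| 001000000000
--------------
  101010110000

Answer: 101010110000 (2736)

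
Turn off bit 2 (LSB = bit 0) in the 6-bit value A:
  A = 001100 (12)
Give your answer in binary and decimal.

Mask = ~(1 << 2) = 111011
Bit 2 of A is 1, so AND-ing with the mask clears it to 0.
  001100
& 111011
--------
  001000

Answer: 001000 (8)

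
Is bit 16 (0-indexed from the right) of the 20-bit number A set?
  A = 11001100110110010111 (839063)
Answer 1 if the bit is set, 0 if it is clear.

Bit 16 is the 17th from the right.
  11001100110110010111
     ^
That bit is 0.

Answer: 0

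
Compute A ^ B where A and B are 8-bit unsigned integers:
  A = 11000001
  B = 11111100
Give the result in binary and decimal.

Apply ^ to each column (1 where bits differ):
  11000001
^ 11111100
----------
  00111101

Answer: 00111101 (61)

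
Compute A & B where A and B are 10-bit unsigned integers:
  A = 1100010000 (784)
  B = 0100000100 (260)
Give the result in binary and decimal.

Apply & to each column (1 only where both bits are 1):
  1100010000
& 0100000100
------------
  0100000000

Answer: 0100000000 (256)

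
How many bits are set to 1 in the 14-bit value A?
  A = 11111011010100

11111011010100
1-bits at positions (from bit 0 = LSB): 2, 4, 6, 7, 9, 10, 11, 12, 13
Count = 9

Answer: 9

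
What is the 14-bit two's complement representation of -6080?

1. Binary of +6080:  01011111000000
2. Invert bits:     10100000111111
3. Add 1:           10100001000000

Answer: 10100001000000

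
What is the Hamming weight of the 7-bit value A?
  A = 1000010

1000010
1-bits at positions (from bit 0 = LSB): 1, 6
Count = 2

Answer: 2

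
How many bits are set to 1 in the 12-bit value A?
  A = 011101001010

011101001010
1-bits at positions (from bit 0 = LSB): 1, 3, 6, 8, 9, 10
Count = 6

Answer: 6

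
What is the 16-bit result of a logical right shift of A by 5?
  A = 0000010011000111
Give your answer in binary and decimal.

Logical shift right by 5: drop the bottom 5 bit(s), prepend 5 zero(s) on the left.
  0000010011000111  ->  keep [00000100110], discard [00111], prepend 00000
= 0000000000100110

Answer: 0000000000100110 (38)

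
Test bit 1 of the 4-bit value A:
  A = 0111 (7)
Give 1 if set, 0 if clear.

Bit 1 is the 2nd from the right.
  0111
    ^
That bit is 1.

Answer: 1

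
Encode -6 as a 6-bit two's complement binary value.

1. Binary of +6:  000110
2. Invert bits:     111001
3. Add 1:           111010

Answer: 111010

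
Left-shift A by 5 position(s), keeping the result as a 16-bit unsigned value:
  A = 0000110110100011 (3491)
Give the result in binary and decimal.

Shift left by 5: drop the top 5 bit(s), append 5 zero(s) on the right.
  0000110110100011  ->  discard [00001], keep [10110100011], append 00000
= 1011010001100000

Answer: 1011010001100000 (46176)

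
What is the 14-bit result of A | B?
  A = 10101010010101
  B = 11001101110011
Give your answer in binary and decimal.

Apply | to each column (1 where either bit is 1):
  10101010010101
| 11001101110011
----------------
  11101111110111

Answer: 11101111110111 (15351)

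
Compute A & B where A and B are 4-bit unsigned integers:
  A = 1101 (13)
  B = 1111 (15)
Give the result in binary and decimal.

Apply & to each column (1 only where both bits are 1):
  1101
& 1111
------
  1101

Answer: 1101 (13)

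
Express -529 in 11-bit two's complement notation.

1. Binary of +529:  01000010001
2. Invert bits:     10111101110
3. Add 1:           10111101111

Answer: 10111101111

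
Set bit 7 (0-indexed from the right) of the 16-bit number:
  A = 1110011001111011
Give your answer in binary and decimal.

Mask = 1 << 7 = 0000000010000000
Bit 7 of A is 0, so OR-ing with the mask flips it to 1.
  1110011001111011
| 0000000010000000
------------------
  1110011011111011

Answer: 1110011011111011 (59131)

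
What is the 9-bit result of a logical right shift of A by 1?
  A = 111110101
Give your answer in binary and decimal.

Logical shift right by 1: drop the bottom 1 bit(s), prepend 1 zero(s) on the left.
  111110101  ->  keep [11111010], discard [1], prepend 0
= 011111010

Answer: 011111010 (250)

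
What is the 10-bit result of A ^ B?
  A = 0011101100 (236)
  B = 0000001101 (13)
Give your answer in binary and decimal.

Apply ^ to each column (1 where bits differ):
  0011101100
^ 0000001101
------------
  0011100001

Answer: 0011100001 (225)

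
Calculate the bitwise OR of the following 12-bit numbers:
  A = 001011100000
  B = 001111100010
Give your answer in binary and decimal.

Apply | to each column (1 where either bit is 1):
  001011100000
| 001111100010
--------------
  001111100010

Answer: 001111100010 (994)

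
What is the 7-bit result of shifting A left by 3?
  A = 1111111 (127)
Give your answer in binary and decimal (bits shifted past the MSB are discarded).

Shift left by 3: drop the top 3 bit(s), append 3 zero(s) on the right.
  1111111  ->  discard [111], keep [1111], append 000
= 1111000

Answer: 1111000 (120)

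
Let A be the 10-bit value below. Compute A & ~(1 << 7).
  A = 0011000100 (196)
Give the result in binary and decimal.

Mask = ~(1 << 7) = 1101111111
Bit 7 of A is 1, so AND-ing with the mask clears it to 0.
  0011000100
& 1101111111
------------
  0001000100

Answer: 0001000100 (68)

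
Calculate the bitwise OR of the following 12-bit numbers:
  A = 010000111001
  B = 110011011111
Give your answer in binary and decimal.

Apply | to each column (1 where either bit is 1):
  010000111001
| 110011011111
--------------
  110011111111

Answer: 110011111111 (3327)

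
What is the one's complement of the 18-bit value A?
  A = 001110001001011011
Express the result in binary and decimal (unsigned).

Flip each bit (0->1, 1->0):
  001110001001011011
  110001110110100100

Answer: 110001110110100100 (204196)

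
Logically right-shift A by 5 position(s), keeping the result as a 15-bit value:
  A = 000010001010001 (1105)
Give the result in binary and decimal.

Logical shift right by 5: drop the bottom 5 bit(s), prepend 5 zero(s) on the left.
  000010001010001  ->  keep [0000100010], discard [10001], prepend 00000
= 000000000100010

Answer: 000000000100010 (34)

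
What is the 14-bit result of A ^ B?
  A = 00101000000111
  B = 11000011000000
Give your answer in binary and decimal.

Apply ^ to each column (1 where bits differ):
  00101000000111
^ 11000011000000
----------------
  11101011000111

Answer: 11101011000111 (15047)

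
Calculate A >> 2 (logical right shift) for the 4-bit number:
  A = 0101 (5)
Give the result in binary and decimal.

Logical shift right by 2: drop the bottom 2 bit(s), prepend 2 zero(s) on the left.
  0101  ->  keep [01], discard [01], prepend 00
= 0001

Answer: 0001 (1)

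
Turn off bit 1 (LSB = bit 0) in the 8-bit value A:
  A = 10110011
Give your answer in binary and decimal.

Mask = ~(1 << 1) = 11111101
Bit 1 of A is 1, so AND-ing with the mask clears it to 0.
  10110011
& 11111101
----------
  10110001

Answer: 10110001 (177)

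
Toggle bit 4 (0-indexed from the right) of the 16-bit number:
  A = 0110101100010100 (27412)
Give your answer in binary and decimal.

Mask = 1 << 4 = 0000000000010000
Bit 4 of A is 1; XOR with the mask flips it to 0.
  0110101100010100
^ 0000000000010000
------------------
  0110101100000100

Answer: 0110101100000100 (27396)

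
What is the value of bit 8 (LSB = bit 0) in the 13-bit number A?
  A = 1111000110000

Bit 8 is the 9th from the right.
  1111000110000
      ^
That bit is 0.

Answer: 0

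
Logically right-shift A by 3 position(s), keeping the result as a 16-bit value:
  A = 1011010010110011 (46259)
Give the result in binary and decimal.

Logical shift right by 3: drop the bottom 3 bit(s), prepend 3 zero(s) on the left.
  1011010010110011  ->  keep [1011010010110], discard [011], prepend 000
= 0001011010010110

Answer: 0001011010010110 (5782)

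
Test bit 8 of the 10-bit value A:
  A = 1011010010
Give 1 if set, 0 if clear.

Bit 8 is the 9th from the right.
  1011010010
   ^
That bit is 0.

Answer: 0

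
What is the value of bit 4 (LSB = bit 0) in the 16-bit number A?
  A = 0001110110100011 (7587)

Bit 4 is the 5th from the right.
  0001110110100011
             ^
That bit is 0.

Answer: 0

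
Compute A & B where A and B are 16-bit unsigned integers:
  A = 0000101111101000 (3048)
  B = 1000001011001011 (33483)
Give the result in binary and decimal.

Apply & to each column (1 only where both bits are 1):
  0000101111101000
& 1000001011001011
------------------
  0000001011001000

Answer: 0000001011001000 (712)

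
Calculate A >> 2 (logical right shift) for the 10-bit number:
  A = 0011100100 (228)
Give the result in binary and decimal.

Logical shift right by 2: drop the bottom 2 bit(s), prepend 2 zero(s) on the left.
  0011100100  ->  keep [00111001], discard [00], prepend 00
= 0000111001

Answer: 0000111001 (57)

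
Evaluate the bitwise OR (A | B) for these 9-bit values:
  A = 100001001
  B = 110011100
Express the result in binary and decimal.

Apply | to each column (1 where either bit is 1):
  100001001
| 110011100
-----------
  110011101

Answer: 110011101 (413)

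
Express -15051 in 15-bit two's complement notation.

1. Binary of +15051:  011101011001011
2. Invert bits:     100010100110100
3. Add 1:           100010100110101

Answer: 100010100110101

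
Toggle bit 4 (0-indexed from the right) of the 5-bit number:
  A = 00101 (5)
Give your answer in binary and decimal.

Mask = 1 << 4 = 10000
Bit 4 of A is 0; XOR with the mask flips it to 1.
  00101
^ 10000
-------
  10101

Answer: 10101 (21)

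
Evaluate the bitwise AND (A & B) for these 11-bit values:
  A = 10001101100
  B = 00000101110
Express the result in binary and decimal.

Apply & to each column (1 only where both bits are 1):
  10001101100
& 00000101110
-------------
  00000101100

Answer: 00000101100 (44)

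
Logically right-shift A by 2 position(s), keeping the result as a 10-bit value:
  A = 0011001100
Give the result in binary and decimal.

Logical shift right by 2: drop the bottom 2 bit(s), prepend 2 zero(s) on the left.
  0011001100  ->  keep [00110011], discard [00], prepend 00
= 0000110011

Answer: 0000110011 (51)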